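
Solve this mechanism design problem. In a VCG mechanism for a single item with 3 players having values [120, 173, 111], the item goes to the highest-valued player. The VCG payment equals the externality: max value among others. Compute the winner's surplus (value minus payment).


Step 1: The winner is the agent with the highest value: agent 1 with value 173
Step 2: Values of other agents: [120, 111]
Step 3: VCG payment = max of others' values = 120
Step 4: Surplus = 173 - 120 = 53

53


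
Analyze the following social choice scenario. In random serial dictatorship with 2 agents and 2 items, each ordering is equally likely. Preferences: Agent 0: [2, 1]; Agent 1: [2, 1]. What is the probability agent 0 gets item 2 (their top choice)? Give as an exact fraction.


Step 1: Agent 0 wants item 2
Step 2: There are 2 possible orderings of agents
Step 3: In 1 orderings, agent 0 gets item 2
Step 4: Probability = 1/2

1/2


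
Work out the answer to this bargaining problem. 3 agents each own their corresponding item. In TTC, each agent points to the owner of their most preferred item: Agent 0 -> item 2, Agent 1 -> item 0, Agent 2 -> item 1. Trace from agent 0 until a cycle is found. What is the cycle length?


Step 1: Trace the pointer graph from agent 0: 0 -> 2 -> 1 -> 0
Step 2: A cycle is detected when we revisit agent 0
Step 3: The cycle is: 0 -> 2 -> 1 -> 0
Step 4: Cycle length = 3

3


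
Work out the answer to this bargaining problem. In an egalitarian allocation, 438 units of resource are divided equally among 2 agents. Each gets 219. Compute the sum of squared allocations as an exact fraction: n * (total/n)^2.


Step 1: Each agent's share = 438/2 = 219
Step 2: Square of each share = (219)^2 = 47961
Step 3: Sum of squares = 2 * 47961 = 95922

95922


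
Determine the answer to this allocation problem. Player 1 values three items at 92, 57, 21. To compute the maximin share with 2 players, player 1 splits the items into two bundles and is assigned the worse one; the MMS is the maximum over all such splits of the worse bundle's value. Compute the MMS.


Step 1: Item values = 92, 57, 21
Step 2: Enumerate all 2-bundle partitions and take the smaller bundle:
  Partition 1: {92} vs {57,21} -> bundles 92, 78; min = 78
  Partition 2: {57} vs {92,21} -> bundles 57, 113; min = 57
  Partition 3: {21} vs {92,57} -> bundles 21, 149; min = 21
Step 3: MMS = max(78, 57, 21) = 78

78


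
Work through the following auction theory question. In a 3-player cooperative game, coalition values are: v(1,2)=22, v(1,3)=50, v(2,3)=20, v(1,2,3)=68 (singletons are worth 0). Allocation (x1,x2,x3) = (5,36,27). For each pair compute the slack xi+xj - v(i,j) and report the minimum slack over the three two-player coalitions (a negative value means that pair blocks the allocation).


Step 1: Slack for coalition (1,2): x1+x2 - v12 = 41 - 22 = 19
Step 2: Slack for coalition (1,3): x1+x3 - v13 = 32 - 50 = -18
Step 3: Slack for coalition (2,3): x2+x3 - v23 = 63 - 20 = 43
Step 4: Minimum slack = min(19, -18, 43) = -18, attained by (1,3); coalition (1,3) can block (slack < 0), so the allocation is not in the core

-18


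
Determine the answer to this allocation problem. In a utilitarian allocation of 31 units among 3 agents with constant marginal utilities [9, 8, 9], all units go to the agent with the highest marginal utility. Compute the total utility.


Step 1: The marginal utilities are [9, 8, 9]
Step 2: The highest marginal utility is 9
Step 3: All 31 units go to that agent
Step 4: Total utility = 9 * 31 = 279

279


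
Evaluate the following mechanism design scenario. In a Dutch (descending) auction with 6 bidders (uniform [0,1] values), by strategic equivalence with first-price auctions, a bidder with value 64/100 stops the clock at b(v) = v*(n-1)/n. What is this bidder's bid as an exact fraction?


Step 1: Dutch auctions are strategically equivalent to first-price auctions
Step 2: The equilibrium bid is b(v) = v*(n-1)/n
Step 3: b = 16/25 * 5/6
Step 4: b = 8/15

8/15


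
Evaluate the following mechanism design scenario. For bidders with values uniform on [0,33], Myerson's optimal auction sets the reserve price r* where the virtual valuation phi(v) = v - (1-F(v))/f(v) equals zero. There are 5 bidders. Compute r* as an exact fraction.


Step 1: For U[0,33], F(v) = v/33 and f(v) = 1/33
Step 2: phi(v) = v - (1 - v/33)/(1/33) = v - (33 - v) = 2v - 33
Step 3: Set phi(r*) = 0: 2r* - 33 = 0
Step 4: r* = 33/2 (the number of bidders n = 5 does not enter)

33/2


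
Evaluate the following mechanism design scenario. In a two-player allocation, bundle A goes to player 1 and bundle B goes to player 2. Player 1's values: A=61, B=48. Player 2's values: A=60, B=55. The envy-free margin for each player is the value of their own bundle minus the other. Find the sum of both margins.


Step 1: Player 1's margin = v1(A) - v1(B) = 61 - 48 = 13
Step 2: Player 2's margin = v2(B) - v2(A) = 55 - 60 = -5
Step 3: Total margin = 13 + -5 = 8

8


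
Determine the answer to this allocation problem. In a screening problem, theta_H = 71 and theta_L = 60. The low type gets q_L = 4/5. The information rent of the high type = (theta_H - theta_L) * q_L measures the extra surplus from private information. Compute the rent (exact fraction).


Step 1: theta_H - theta_L = 71 - 60 = 11
Step 2: Information rent = (theta_H - theta_L) * q_L
Step 3: = 11 * 4/5
Step 4: = 44/5

44/5


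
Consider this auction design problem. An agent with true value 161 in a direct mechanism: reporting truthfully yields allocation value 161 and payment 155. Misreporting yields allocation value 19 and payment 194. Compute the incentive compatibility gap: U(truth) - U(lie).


Step 1: U(truth) = value - payment = 161 - 155 = 6
Step 2: U(lie) = allocation - payment = 19 - 194 = -175
Step 3: IC gap = 6 - (-175) = 181

181


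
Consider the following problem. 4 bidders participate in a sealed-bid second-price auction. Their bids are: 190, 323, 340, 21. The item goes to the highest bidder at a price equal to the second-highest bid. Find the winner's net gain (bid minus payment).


Step 1: Sort bids in descending order: 340, 323, 190, 21
Step 2: The winning bid is the highest: 340
Step 3: The payment equals the second-highest bid: 323
Step 4: Surplus = winner's bid - payment = 340 - 323 = 17

17


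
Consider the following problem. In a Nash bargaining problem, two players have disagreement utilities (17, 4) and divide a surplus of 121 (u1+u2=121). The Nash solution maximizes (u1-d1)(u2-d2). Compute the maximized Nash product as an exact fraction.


Step 1: The Nash solution splits surplus symmetrically above the disagreement point
Step 2: u1 = (total + d1 - d2)/2 = (121 + 17 - 4)/2 = 67
Step 3: u2 = (total - d1 + d2)/2 = (121 - 17 + 4)/2 = 54
Step 4: Nash product = (67 - 17) * (54 - 4)
Step 5: = 50 * 50 = 2500

2500


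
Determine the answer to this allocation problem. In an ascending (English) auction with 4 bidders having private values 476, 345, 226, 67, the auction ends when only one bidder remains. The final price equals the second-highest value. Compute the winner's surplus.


Step 1: Identify the highest value: 476
Step 2: Identify the second-highest value: 345
Step 3: The final price = second-highest value = 345
Step 4: Surplus = 476 - 345 = 131

131


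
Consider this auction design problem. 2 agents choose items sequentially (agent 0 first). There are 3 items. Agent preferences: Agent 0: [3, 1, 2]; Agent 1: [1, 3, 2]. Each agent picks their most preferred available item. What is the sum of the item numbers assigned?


Step 1: Agent 0 picks item 3
Step 2: Agent 1 picks item 1
Step 3: Sum = 3 + 1 = 4

4


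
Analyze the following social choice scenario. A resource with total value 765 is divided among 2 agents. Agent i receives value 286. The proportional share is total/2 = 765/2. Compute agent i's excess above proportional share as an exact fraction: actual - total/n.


Step 1: Proportional share = 765/2
Step 2: Agent's actual allocation = 286
Step 3: Excess = 286 - 765/2 = -193/2

-193/2


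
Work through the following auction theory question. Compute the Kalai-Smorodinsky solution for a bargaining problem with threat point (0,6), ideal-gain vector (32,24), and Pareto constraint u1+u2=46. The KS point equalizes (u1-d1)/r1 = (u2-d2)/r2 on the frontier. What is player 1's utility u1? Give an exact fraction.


Step 1: At the KS point, (u1-d1)/r1 = (u2-d2)/r2 = t and u1+u2 = 46
Step 2: u1 = d1 + r1*t and u2 = d2 + r2*t, so (d1 + r1*t) + (d2 + r2*t) = 46
Step 3: t = (46 - 0 - 6)/(32 + 24) = 40/56 = 5/7
Step 4: u1 = d1 + r1*t = 0 + 32 * 5/7 = 160/7
Step 5: (Check: u2 = d2 + r2*t = 162/7; u1+u2 = 160/7 + 162/7 = 46, on the frontier.)

160/7


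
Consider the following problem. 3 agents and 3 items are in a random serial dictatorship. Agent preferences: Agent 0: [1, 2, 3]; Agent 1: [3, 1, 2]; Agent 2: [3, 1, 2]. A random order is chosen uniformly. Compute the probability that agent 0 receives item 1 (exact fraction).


Step 1: Agent 0 wants item 1
Step 2: There are 6 possible orderings of agents
Step 3: In 4 orderings, agent 0 gets item 1
Step 4: Probability = 4/6 = 2/3

2/3


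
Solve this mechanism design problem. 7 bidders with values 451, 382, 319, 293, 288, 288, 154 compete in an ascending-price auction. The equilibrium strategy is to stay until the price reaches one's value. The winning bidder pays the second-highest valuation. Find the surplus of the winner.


Step 1: Identify the highest value: 451
Step 2: Identify the second-highest value: 382
Step 3: The final price = second-highest value = 382
Step 4: Surplus = 451 - 382 = 69

69


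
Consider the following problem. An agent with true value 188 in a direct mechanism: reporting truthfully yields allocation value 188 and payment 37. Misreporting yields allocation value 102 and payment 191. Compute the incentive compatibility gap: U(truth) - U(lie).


Step 1: U(truth) = value - payment = 188 - 37 = 151
Step 2: U(lie) = allocation - payment = 102 - 191 = -89
Step 3: IC gap = 151 - (-89) = 240

240


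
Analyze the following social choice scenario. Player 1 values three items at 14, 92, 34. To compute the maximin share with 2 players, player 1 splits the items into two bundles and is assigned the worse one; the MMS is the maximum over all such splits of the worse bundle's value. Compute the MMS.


Step 1: Item values = 14, 92, 34
Step 2: Enumerate all 2-bundle partitions and take the smaller bundle:
  Partition 1: {14} vs {92,34} -> bundles 14, 126; min = 14
  Partition 2: {92} vs {14,34} -> bundles 92, 48; min = 48
  Partition 3: {34} vs {14,92} -> bundles 34, 106; min = 34
Step 3: MMS = max(14, 48, 34) = 48

48


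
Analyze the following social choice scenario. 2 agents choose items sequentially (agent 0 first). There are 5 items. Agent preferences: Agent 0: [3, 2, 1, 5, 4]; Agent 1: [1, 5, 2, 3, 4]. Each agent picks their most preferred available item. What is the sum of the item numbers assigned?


Step 1: Agent 0 picks item 3
Step 2: Agent 1 picks item 1
Step 3: Sum = 3 + 1 = 4

4


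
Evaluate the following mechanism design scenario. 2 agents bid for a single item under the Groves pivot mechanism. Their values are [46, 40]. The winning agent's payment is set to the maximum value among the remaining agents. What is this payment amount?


Step 1: The efficient winner is agent 0 with value 46
Step 2: Other agents' values: [40]
Step 3: Pivot payment = max(others) = 40
Step 4: The winner pays 40

40


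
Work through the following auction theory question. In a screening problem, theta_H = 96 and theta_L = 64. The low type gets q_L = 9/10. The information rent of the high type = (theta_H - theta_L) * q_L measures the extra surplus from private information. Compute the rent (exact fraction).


Step 1: theta_H - theta_L = 96 - 64 = 32
Step 2: Information rent = (theta_H - theta_L) * q_L
Step 3: = 32 * 9/10
Step 4: = 144/5

144/5


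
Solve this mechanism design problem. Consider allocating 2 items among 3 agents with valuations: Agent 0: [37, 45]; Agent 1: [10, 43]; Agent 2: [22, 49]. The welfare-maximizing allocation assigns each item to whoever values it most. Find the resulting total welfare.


Step 1: For each item, find the maximum value among all agents.
Step 2: Item 0 -> Agent 0 (value 37)
Step 3: Item 1 -> Agent 2 (value 49)
Step 4: Total welfare = 37 + 49 = 86

86


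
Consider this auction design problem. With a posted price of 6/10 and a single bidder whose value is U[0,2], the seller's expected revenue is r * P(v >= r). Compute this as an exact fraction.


Step 1: Posted price r = 3/5, value support [0,2]
Step 2: P(v >= r) = (2 - 3/5)/2 = 7/10
Step 3: Expected revenue = r * P(v >= r) = 3/5 * 7/10
Step 4: Revenue = 21/50

21/50


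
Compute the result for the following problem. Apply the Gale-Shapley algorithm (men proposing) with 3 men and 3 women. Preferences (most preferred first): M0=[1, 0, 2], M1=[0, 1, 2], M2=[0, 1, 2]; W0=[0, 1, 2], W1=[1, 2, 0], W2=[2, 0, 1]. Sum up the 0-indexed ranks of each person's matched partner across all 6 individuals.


Step 1: Run Gale-Shapley (men propose, women hold best offer):
  M0 proposes to W1; she accepts
  M1 proposes to W0; she accepts
  M2 proposes to W0; rejected
  M2 proposes to W1; she switches from M0
  M0 proposes to W0; she switches from M1
  M1 proposes to W1; she switches from M2
  M2 proposes to W2; she accepts
Step 2: Final matching: W0-M0, W1-M1, W2-M2
Step 3: 0-indexed ranks (man's rank of his match, then woman's): 1 + 0 + 1 + 0 + 2 + 0
Step 4: Total rank sum = 4

4


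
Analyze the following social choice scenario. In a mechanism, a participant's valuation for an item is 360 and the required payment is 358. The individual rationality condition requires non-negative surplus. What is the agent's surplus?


Step 1: Surplus = value - payment = 360 - 358 = 2
Step 2: IR is satisfied (surplus >= 0)

2


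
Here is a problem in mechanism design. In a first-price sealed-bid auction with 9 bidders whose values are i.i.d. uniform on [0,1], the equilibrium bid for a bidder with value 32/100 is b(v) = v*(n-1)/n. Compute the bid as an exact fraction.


Step 1: The symmetric BNE bidding function is b(v) = v * (n-1) / n
Step 2: Substitute v = 8/25 and n = 9
Step 3: b = 8/25 * 8/9
Step 4: b = 64/225

64/225


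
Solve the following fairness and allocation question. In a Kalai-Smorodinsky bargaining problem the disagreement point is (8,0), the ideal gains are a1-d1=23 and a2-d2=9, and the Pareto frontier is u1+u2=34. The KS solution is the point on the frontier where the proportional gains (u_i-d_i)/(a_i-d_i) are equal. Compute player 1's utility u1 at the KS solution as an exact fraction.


Step 1: At the KS point, (u1-d1)/r1 = (u2-d2)/r2 = t and u1+u2 = 34
Step 2: u1 = d1 + r1*t and u2 = d2 + r2*t, so (d1 + r1*t) + (d2 + r2*t) = 34
Step 3: t = (34 - 8 - 0)/(23 + 9) = 26/32 = 13/16
Step 4: u1 = d1 + r1*t = 8 + 23 * 13/16 = 427/16
Step 5: (Check: u2 = d2 + r2*t = 117/16; u1+u2 = 427/16 + 117/16 = 34, on the frontier.)

427/16


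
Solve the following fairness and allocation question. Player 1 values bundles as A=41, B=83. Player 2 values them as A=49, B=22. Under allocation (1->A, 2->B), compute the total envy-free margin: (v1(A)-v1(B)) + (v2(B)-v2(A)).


Step 1: Player 1's margin = v1(A) - v1(B) = 41 - 83 = -42
Step 2: Player 2's margin = v2(B) - v2(A) = 22 - 49 = -27
Step 3: Total margin = -42 + -27 = -69

-69


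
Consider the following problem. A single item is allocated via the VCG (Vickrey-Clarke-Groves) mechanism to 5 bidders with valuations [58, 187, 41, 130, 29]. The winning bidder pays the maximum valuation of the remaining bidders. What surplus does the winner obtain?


Step 1: The winner is the agent with the highest value: agent 1 with value 187
Step 2: Values of other agents: [58, 41, 130, 29]
Step 3: VCG payment = max of others' values = 130
Step 4: Surplus = 187 - 130 = 57

57


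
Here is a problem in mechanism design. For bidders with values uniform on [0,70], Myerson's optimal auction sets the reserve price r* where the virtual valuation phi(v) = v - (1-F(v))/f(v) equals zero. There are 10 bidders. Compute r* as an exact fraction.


Step 1: For U[0,70], F(v) = v/70 and f(v) = 1/70
Step 2: phi(v) = v - (1 - v/70)/(1/70) = v - (70 - v) = 2v - 70
Step 3: Set phi(r*) = 0: 2r* - 70 = 0
Step 4: r* = 70/2 = 35 (the number of bidders n = 10 does not enter)

35


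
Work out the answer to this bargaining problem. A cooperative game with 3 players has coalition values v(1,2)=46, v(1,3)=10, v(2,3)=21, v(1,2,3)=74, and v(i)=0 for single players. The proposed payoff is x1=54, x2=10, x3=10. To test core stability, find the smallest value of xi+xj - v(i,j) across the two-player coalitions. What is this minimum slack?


Step 1: Slack for coalition (1,2): x1+x2 - v12 = 64 - 46 = 18
Step 2: Slack for coalition (1,3): x1+x3 - v13 = 64 - 10 = 54
Step 3: Slack for coalition (2,3): x2+x3 - v23 = 20 - 21 = -1
Step 4: Minimum slack = min(18, 54, -1) = -1, attained by (2,3); coalition (2,3) can block (slack < 0), so the allocation is not in the core

-1


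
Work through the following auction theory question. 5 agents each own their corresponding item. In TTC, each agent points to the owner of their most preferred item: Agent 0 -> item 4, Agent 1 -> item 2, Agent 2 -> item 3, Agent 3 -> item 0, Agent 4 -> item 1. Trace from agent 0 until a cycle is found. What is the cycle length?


Step 1: Trace the pointer graph from agent 0: 0 -> 4 -> 1 -> 2 -> 3 -> 0
Step 2: A cycle is detected when we revisit agent 0
Step 3: The cycle is: 0 -> 4 -> 1 -> 2 -> 3 -> 0
Step 4: Cycle length = 5

5


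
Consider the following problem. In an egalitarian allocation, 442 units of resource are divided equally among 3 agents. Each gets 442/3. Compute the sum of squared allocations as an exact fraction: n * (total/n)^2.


Step 1: Each agent's share = 442/3
Step 2: Square of each share = (442/3)^2 = 195364/9
Step 3: Sum of squares = 3 * 195364/9 = 195364/3

195364/3


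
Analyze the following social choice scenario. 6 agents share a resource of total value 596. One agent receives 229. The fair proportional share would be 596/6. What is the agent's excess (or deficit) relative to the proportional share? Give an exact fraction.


Step 1: Proportional share = 596/6 = 298/3
Step 2: Agent's actual allocation = 229
Step 3: Excess = 229 - 298/3 = 389/3

389/3


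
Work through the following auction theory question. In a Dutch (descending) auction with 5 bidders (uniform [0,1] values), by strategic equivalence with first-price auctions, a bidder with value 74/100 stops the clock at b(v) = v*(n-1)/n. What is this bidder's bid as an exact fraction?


Step 1: Dutch auctions are strategically equivalent to first-price auctions
Step 2: The equilibrium bid is b(v) = v*(n-1)/n
Step 3: b = 37/50 * 4/5
Step 4: b = 74/125

74/125


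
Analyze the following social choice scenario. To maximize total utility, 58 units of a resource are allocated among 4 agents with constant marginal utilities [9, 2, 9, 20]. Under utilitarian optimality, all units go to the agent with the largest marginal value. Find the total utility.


Step 1: The marginal utilities are [9, 2, 9, 20]
Step 2: The highest marginal utility is 20
Step 3: All 58 units go to that agent
Step 4: Total utility = 20 * 58 = 1160

1160


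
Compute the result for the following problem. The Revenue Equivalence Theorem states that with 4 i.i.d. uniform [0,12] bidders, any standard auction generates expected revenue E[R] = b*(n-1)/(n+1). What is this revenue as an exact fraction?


Step 1: By Revenue Equivalence, expected revenue = b*(n-1)/(n+1)
Step 2: Substituting n = 4, b = 12
Step 3: Revenue = 12*(4-1)/(4+1) = 12*3/5
Step 4: Revenue = 36/5

36/5


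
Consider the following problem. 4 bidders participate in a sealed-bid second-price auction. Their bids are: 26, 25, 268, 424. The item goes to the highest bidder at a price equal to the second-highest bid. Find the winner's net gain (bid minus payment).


Step 1: Sort bids in descending order: 424, 268, 26, 25
Step 2: The winning bid is the highest: 424
Step 3: The payment equals the second-highest bid: 268
Step 4: Surplus = winner's bid - payment = 424 - 268 = 156

156


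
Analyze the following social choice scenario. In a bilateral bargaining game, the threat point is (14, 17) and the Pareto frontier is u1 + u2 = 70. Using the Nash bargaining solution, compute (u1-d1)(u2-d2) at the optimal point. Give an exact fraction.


Step 1: The Nash solution splits surplus symmetrically above the disagreement point
Step 2: u1 = (total + d1 - d2)/2 = (70 + 14 - 17)/2 = 67/2
Step 3: u2 = (total - d1 + d2)/2 = (70 - 14 + 17)/2 = 73/2
Step 4: Nash product = (67/2 - 14) * (73/2 - 17)
Step 5: = 39/2 * 39/2 = 1521/4

1521/4


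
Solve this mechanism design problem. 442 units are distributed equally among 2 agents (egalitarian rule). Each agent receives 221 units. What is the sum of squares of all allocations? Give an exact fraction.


Step 1: Each agent's share = 442/2 = 221
Step 2: Square of each share = (221)^2 = 48841
Step 3: Sum of squares = 2 * 48841 = 97682

97682


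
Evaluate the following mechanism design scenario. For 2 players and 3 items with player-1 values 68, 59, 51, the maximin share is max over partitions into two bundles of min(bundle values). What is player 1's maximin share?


Step 1: Item values = 68, 59, 51
Step 2: Enumerate all 2-bundle partitions and take the smaller bundle:
  Partition 1: {68} vs {59,51} -> bundles 68, 110; min = 68
  Partition 2: {59} vs {68,51} -> bundles 59, 119; min = 59
  Partition 3: {51} vs {68,59} -> bundles 51, 127; min = 51
Step 3: MMS = max(68, 59, 51) = 68

68


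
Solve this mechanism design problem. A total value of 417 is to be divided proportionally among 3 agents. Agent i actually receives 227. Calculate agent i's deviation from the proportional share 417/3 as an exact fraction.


Step 1: Proportional share = 417/3 = 139
Step 2: Agent's actual allocation = 227
Step 3: Excess = 227 - 139 = 88

88


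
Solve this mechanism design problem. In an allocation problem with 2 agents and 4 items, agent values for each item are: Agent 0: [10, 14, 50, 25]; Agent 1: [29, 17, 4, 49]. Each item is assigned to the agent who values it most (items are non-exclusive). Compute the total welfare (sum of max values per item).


Step 1: For each item, find the maximum value among all agents.
Step 2: Item 0 -> Agent 1 (value 29)
Step 3: Item 1 -> Agent 1 (value 17)
Step 4: Item 2 -> Agent 0 (value 50)
Step 5: Item 3 -> Agent 1 (value 49)
Step 6: Total welfare = 29 + 17 + 50 + 49 = 145

145


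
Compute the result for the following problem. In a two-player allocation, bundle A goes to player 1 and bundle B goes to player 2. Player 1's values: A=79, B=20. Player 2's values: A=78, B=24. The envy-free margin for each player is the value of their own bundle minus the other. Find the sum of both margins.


Step 1: Player 1's margin = v1(A) - v1(B) = 79 - 20 = 59
Step 2: Player 2's margin = v2(B) - v2(A) = 24 - 78 = -54
Step 3: Total margin = 59 + -54 = 5

5


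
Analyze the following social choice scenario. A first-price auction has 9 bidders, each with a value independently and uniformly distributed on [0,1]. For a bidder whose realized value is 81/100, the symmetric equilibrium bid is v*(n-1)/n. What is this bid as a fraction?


Step 1: The symmetric BNE bidding function is b(v) = v * (n-1) / n
Step 2: Substitute v = 81/100 and n = 9
Step 3: b = 81/100 * 8/9
Step 4: b = 18/25

18/25


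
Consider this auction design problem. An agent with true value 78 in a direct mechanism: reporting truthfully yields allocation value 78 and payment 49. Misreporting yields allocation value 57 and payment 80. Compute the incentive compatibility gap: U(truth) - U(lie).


Step 1: U(truth) = value - payment = 78 - 49 = 29
Step 2: U(lie) = allocation - payment = 57 - 80 = -23
Step 3: IC gap = 29 - (-23) = 52

52


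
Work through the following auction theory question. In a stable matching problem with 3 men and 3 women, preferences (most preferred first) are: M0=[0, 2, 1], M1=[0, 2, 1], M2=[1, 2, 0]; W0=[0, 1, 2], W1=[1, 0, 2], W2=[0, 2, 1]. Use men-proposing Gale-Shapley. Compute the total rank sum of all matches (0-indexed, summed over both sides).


Step 1: Run Gale-Shapley (men propose, women hold best offer):
  M0 proposes to W0; she accepts
  M1 proposes to W0; rejected
  M1 proposes to W2; she accepts
  M2 proposes to W1; she accepts
Step 2: Final matching: W0-M0, W1-M2, W2-M1
Step 3: 0-indexed ranks (man's rank of his match, then woman's): 0 + 0 + 0 + 2 + 1 + 2
Step 4: Total rank sum = 5

5


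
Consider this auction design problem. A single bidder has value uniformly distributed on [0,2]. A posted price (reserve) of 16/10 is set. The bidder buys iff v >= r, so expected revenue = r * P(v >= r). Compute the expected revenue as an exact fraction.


Step 1: Posted price r = 8/5, value support [0,2]
Step 2: P(v >= r) = (2 - 8/5)/2 = 1/5
Step 3: Expected revenue = r * P(v >= r) = 8/5 * 1/5
Step 4: Revenue = 8/25

8/25


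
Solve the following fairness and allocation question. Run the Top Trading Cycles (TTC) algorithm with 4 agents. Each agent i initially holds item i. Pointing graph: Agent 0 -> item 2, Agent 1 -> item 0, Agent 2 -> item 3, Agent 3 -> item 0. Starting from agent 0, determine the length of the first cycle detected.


Step 1: Trace the pointer graph from agent 0: 0 -> 2 -> 3 -> 0
Step 2: A cycle is detected when we revisit agent 0
Step 3: The cycle is: 0 -> 2 -> 3 -> 0
Step 4: Cycle length = 3

3


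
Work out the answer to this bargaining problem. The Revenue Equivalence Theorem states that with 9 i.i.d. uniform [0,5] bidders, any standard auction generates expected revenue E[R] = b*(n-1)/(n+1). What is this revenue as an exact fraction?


Step 1: By Revenue Equivalence, expected revenue = b*(n-1)/(n+1)
Step 2: Substituting n = 9, b = 5
Step 3: Revenue = 5*(9-1)/(9+1) = 5*8/10
Step 4: Revenue = 40/10 = 4

4


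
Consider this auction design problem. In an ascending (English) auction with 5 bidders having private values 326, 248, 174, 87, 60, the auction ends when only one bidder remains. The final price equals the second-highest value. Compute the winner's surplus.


Step 1: Identify the highest value: 326
Step 2: Identify the second-highest value: 248
Step 3: The final price = second-highest value = 248
Step 4: Surplus = 326 - 248 = 78

78


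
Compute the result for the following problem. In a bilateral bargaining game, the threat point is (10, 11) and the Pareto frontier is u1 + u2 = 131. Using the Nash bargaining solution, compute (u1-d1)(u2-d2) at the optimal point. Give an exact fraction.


Step 1: The Nash solution splits surplus symmetrically above the disagreement point
Step 2: u1 = (total + d1 - d2)/2 = (131 + 10 - 11)/2 = 65
Step 3: u2 = (total - d1 + d2)/2 = (131 - 10 + 11)/2 = 66
Step 4: Nash product = (65 - 10) * (66 - 11)
Step 5: = 55 * 55 = 3025

3025


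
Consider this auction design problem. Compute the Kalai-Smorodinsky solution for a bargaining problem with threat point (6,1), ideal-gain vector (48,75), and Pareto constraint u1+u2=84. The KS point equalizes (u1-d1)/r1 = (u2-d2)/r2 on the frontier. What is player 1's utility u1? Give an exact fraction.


Step 1: At the KS point, (u1-d1)/r1 = (u2-d2)/r2 = t and u1+u2 = 84
Step 2: u1 = d1 + r1*t and u2 = d2 + r2*t, so (d1 + r1*t) + (d2 + r2*t) = 84
Step 3: t = (84 - 6 - 1)/(48 + 75) = 77/123
Step 4: u1 = d1 + r1*t = 6 + 48 * 77/123 = 1478/41
Step 5: (Check: u2 = d2 + r2*t = 1966/41; u1+u2 = 1478/41 + 1966/41 = 84, on the frontier.)

1478/41


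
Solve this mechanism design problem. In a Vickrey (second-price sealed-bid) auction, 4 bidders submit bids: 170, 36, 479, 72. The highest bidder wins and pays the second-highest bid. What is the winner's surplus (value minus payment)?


Step 1: Sort bids in descending order: 479, 170, 72, 36
Step 2: The winning bid is the highest: 479
Step 3: The payment equals the second-highest bid: 170
Step 4: Surplus = winner's bid - payment = 479 - 170 = 309

309


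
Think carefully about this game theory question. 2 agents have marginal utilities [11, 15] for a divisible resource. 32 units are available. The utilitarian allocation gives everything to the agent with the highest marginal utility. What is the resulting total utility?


Step 1: The marginal utilities are [11, 15]
Step 2: The highest marginal utility is 15
Step 3: All 32 units go to that agent
Step 4: Total utility = 15 * 32 = 480

480


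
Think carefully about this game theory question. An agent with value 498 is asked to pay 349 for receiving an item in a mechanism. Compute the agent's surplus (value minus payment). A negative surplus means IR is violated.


Step 1: Surplus = value - payment = 498 - 349 = 149
Step 2: IR is satisfied (surplus >= 0)

149


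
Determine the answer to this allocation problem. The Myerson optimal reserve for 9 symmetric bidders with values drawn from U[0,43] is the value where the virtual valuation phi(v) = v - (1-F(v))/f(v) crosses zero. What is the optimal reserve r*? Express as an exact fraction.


Step 1: For U[0,43], F(v) = v/43 and f(v) = 1/43
Step 2: phi(v) = v - (1 - v/43)/(1/43) = v - (43 - v) = 2v - 43
Step 3: Set phi(r*) = 0: 2r* - 43 = 0
Step 4: r* = 43/2 (the number of bidders n = 9 does not enter)

43/2


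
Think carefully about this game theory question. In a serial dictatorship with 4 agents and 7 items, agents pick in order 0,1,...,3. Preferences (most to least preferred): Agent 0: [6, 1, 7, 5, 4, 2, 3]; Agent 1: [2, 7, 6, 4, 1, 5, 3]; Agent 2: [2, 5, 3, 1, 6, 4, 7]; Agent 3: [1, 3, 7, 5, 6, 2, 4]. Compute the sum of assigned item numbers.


Step 1: Agent 0 picks item 6
Step 2: Agent 1 picks item 2
Step 3: Agent 2 picks item 5
Step 4: Agent 3 picks item 1
Step 5: Sum = 6 + 2 + 5 + 1 = 14

14


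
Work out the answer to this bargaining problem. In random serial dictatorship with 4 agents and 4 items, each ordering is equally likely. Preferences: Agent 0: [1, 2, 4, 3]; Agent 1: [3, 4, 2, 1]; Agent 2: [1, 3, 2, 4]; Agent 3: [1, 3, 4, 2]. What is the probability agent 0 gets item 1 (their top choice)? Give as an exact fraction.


Step 1: Agent 0 wants item 1
Step 2: There are 24 possible orderings of agents
Step 3: In 8 orderings, agent 0 gets item 1
Step 4: Probability = 8/24 = 1/3

1/3


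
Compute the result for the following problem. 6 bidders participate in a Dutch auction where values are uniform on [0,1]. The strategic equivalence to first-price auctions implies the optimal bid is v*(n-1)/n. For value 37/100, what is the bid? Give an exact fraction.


Step 1: Dutch auctions are strategically equivalent to first-price auctions
Step 2: The equilibrium bid is b(v) = v*(n-1)/n
Step 3: b = 37/100 * 5/6
Step 4: b = 37/120

37/120


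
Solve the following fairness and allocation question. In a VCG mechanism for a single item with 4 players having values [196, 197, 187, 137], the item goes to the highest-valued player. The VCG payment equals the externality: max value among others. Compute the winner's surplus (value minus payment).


Step 1: The winner is the agent with the highest value: agent 1 with value 197
Step 2: Values of other agents: [196, 187, 137]
Step 3: VCG payment = max of others' values = 196
Step 4: Surplus = 197 - 196 = 1

1


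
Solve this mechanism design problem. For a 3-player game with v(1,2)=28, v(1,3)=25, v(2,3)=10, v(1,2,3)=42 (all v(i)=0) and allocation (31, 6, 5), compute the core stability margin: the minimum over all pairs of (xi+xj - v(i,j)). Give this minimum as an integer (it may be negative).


Step 1: Slack for coalition (1,2): x1+x2 - v12 = 37 - 28 = 9
Step 2: Slack for coalition (1,3): x1+x3 - v13 = 36 - 25 = 11
Step 3: Slack for coalition (2,3): x2+x3 - v23 = 11 - 10 = 1
Step 4: Minimum slack = min(9, 11, 1) = 1, attained by (2,3); no pair can gain by deviating, so the allocation is in the core

1


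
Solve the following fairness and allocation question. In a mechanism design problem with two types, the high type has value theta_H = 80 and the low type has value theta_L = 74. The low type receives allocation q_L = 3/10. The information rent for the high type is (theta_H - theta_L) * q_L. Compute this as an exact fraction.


Step 1: theta_H - theta_L = 80 - 74 = 6
Step 2: Information rent = (theta_H - theta_L) * q_L
Step 3: = 6 * 3/10
Step 4: = 9/5

9/5


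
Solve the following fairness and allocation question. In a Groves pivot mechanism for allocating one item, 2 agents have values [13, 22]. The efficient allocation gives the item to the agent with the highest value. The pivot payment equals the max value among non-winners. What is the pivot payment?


Step 1: The efficient winner is agent 1 with value 22
Step 2: Other agents' values: [13]
Step 3: Pivot payment = max(others) = 13
Step 4: The winner pays 13

13


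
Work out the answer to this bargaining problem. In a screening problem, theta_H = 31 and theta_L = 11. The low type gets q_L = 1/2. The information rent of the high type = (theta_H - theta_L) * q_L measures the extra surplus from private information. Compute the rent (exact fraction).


Step 1: theta_H - theta_L = 31 - 11 = 20
Step 2: Information rent = (theta_H - theta_L) * q_L
Step 3: = 20 * 1/2
Step 4: = 10

10


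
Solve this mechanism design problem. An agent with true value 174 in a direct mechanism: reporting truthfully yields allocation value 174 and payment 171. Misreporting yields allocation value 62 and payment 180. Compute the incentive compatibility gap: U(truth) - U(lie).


Step 1: U(truth) = value - payment = 174 - 171 = 3
Step 2: U(lie) = allocation - payment = 62 - 180 = -118
Step 3: IC gap = 3 - (-118) = 121

121


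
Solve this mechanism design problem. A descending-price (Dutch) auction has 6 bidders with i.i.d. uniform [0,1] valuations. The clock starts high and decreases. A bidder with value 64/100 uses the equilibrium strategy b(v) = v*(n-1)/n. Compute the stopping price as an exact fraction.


Step 1: Dutch auctions are strategically equivalent to first-price auctions
Step 2: The equilibrium bid is b(v) = v*(n-1)/n
Step 3: b = 16/25 * 5/6
Step 4: b = 8/15

8/15


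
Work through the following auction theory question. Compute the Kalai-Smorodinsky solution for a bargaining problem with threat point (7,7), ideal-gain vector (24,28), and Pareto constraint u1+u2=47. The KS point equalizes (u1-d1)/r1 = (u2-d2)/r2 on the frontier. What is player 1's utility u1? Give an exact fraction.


Step 1: At the KS point, (u1-d1)/r1 = (u2-d2)/r2 = t and u1+u2 = 47
Step 2: u1 = d1 + r1*t and u2 = d2 + r2*t, so (d1 + r1*t) + (d2 + r2*t) = 47
Step 3: t = (47 - 7 - 7)/(24 + 28) = 33/52
Step 4: u1 = d1 + r1*t = 7 + 24 * 33/52 = 289/13
Step 5: (Check: u2 = d2 + r2*t = 322/13; u1+u2 = 289/13 + 322/13 = 47, on the frontier.)

289/13


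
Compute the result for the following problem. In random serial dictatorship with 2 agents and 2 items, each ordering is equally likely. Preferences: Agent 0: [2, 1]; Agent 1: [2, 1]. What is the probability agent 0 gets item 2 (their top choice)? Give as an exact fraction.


Step 1: Agent 0 wants item 2
Step 2: There are 2 possible orderings of agents
Step 3: In 1 orderings, agent 0 gets item 2
Step 4: Probability = 1/2

1/2


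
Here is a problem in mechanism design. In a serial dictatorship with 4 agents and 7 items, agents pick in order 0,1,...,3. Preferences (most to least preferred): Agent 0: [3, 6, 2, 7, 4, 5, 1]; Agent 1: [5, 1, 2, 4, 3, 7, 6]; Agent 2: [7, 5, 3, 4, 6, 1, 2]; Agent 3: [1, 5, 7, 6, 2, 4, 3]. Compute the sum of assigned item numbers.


Step 1: Agent 0 picks item 3
Step 2: Agent 1 picks item 5
Step 3: Agent 2 picks item 7
Step 4: Agent 3 picks item 1
Step 5: Sum = 3 + 5 + 7 + 1 = 16

16


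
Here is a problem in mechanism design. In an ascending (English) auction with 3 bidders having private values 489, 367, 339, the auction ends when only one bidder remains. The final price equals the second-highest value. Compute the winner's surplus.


Step 1: Identify the highest value: 489
Step 2: Identify the second-highest value: 367
Step 3: The final price = second-highest value = 367
Step 4: Surplus = 489 - 367 = 122

122


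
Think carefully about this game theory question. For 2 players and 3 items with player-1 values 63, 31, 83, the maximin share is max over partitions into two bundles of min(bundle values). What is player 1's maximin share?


Step 1: Item values = 63, 31, 83
Step 2: Enumerate all 2-bundle partitions and take the smaller bundle:
  Partition 1: {63} vs {31,83} -> bundles 63, 114; min = 63
  Partition 2: {31} vs {63,83} -> bundles 31, 146; min = 31
  Partition 3: {83} vs {63,31} -> bundles 83, 94; min = 83
Step 3: MMS = max(63, 31, 83) = 83

83


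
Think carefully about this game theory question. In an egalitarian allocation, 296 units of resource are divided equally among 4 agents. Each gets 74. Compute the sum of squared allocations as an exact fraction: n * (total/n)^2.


Step 1: Each agent's share = 296/4 = 74
Step 2: Square of each share = (74)^2 = 5476
Step 3: Sum of squares = 4 * 5476 = 21904

21904


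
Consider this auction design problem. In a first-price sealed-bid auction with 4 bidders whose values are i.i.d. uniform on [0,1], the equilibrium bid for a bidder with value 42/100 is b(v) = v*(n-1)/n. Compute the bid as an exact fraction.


Step 1: The symmetric BNE bidding function is b(v) = v * (n-1) / n
Step 2: Substitute v = 21/50 and n = 4
Step 3: b = 21/50 * 3/4
Step 4: b = 63/200

63/200


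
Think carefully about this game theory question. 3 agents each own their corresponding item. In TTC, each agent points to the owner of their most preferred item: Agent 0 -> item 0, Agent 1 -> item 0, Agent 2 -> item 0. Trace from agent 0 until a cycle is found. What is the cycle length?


Step 1: Trace the pointer graph from agent 0: 0 -> 0
Step 2: A cycle is detected when we revisit agent 0
Step 3: The cycle is: 0 -> 0
Step 4: Cycle length = 1

1


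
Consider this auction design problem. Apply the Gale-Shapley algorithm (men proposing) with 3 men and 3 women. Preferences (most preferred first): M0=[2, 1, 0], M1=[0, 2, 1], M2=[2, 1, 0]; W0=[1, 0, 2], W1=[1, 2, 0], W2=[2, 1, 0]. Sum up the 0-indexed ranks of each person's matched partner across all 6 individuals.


Step 1: Run Gale-Shapley (men propose, women hold best offer):
  M0 proposes to W2; she accepts
  M1 proposes to W0; she accepts
  M2 proposes to W2; she switches from M0
  M0 proposes to W1; she accepts
Step 2: Final matching: W0-M1, W1-M0, W2-M2
Step 3: 0-indexed ranks (man's rank of his match, then woman's): 0 + 0 + 1 + 2 + 0 + 0
Step 4: Total rank sum = 3

3


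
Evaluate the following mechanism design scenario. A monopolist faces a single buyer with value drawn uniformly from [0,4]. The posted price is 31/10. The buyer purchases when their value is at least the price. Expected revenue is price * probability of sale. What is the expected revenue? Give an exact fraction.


Step 1: Posted price r = 31/10, value support [0,4]
Step 2: P(v >= r) = (4 - 31/10)/4 = 9/40
Step 3: Expected revenue = r * P(v >= r) = 31/10 * 9/40
Step 4: Revenue = 279/400

279/400


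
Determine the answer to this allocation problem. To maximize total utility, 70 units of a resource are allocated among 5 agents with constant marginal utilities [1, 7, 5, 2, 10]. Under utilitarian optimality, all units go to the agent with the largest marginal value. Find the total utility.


Step 1: The marginal utilities are [1, 7, 5, 2, 10]
Step 2: The highest marginal utility is 10
Step 3: All 70 units go to that agent
Step 4: Total utility = 10 * 70 = 700

700


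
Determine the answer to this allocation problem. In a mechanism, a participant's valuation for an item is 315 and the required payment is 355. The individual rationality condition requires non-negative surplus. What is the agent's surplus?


Step 1: Surplus = value - payment = 315 - 355 = -40
Step 2: IR is violated (surplus < 0)

-40
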